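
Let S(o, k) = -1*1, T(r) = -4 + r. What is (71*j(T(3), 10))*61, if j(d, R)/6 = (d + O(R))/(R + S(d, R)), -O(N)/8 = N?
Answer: -233874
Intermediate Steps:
O(N) = -8*N
S(o, k) = -1
j(d, R) = 6*(d - 8*R)/(-1 + R) (j(d, R) = 6*((d - 8*R)/(R - 1)) = 6*((d - 8*R)/(-1 + R)) = 6*(d - 8*R)/(-1 + R))
(71*j(T(3), 10))*61 = (71*(6*((-4 + 3) - 8*10)/(-1 + 10)))*61 = (71*(6*(-1 - 80)/9))*61 = (71*(6*(⅑)*(-81)))*61 = (71*(-54))*61 = -3834*61 = -233874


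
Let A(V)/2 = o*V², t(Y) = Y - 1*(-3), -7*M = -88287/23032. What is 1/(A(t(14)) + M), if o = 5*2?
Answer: 161224/931963007 ≈ 0.00017299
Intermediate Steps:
M = 88287/161224 (M = -(-88287)/(7*23032) = -⅐*(-88287/23032) = 88287/161224 ≈ 0.54760)
t(Y) = 3 + Y (t(Y) = Y + 3 = 3 + Y)
o = 10
A(V) = 20*V² (A(V) = 2*(10*V²) = 20*V²)
1/(A(t(14)) + M) = 1/(20*(3 + 14)² + 88287/161224) = 1/(20*17² + 88287/161224) = 1/(20*289 + 88287/161224) = 1/(5780 + 88287/161224) = 1/(931963007/161224) = 161224/931963007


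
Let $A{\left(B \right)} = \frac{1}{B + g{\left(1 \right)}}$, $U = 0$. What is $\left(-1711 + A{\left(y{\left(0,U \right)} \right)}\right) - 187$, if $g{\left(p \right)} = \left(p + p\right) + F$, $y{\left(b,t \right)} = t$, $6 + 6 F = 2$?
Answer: $- \frac{7589}{4} \approx -1897.3$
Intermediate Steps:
$F = - \frac{2}{3}$ ($F = -1 + \frac{1}{6} \cdot 2 = -1 + \frac{1}{3} = - \frac{2}{3} \approx -0.66667$)
$g{\left(p \right)} = - \frac{2}{3} + 2 p$ ($g{\left(p \right)} = \left(p + p\right) - \frac{2}{3} = 2 p - \frac{2}{3} = - \frac{2}{3} + 2 p$)
$A{\left(B \right)} = \frac{1}{\frac{4}{3} + B}$ ($A{\left(B \right)} = \frac{1}{B + \left(- \frac{2}{3} + 2 \cdot 1\right)} = \frac{1}{B + \left(- \frac{2}{3} + 2\right)} = \frac{1}{B + \frac{4}{3}} = \frac{1}{\frac{4}{3} + B}$)
$\left(-1711 + A{\left(y{\left(0,U \right)} \right)}\right) - 187 = \left(-1711 + \frac{3}{4 + 3 \cdot 0}\right) - 187 = \left(-1711 + \frac{3}{4 + 0}\right) - 187 = \left(-1711 + \frac{3}{4}\right) - 187 = - \frac{6841}{4} - 187 = - \frac{7589}{4}$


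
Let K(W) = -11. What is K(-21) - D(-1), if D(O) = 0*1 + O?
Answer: -10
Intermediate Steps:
D(O) = O (D(O) = 0 + O = O)
K(-21) - D(-1) = -11 - 1*(-1) = -11 + 1 = -10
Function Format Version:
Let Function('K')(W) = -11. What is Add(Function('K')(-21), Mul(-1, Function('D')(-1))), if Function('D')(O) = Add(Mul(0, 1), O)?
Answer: -10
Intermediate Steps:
Function('D')(O) = O (Function('D')(O) = Add(0, O) = O)
Add(Function('K')(-21), Mul(-1, Function('D')(-1))) = Add(-11, Mul(-1, -1)) = Add(-11, 1) = -10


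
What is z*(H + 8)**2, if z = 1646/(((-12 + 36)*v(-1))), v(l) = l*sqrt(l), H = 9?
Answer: 237847*I/12 ≈ 19821.0*I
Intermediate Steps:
v(l) = l**(3/2)
z = 823*I/12 (z = 1646/(((-12 + 36)*(-1)**(3/2))) = 1646/((24*(-I))) = 1646/((-24*I)) = 1646*(I/24) = 823*I/12 ≈ 68.583*I)
z*(H + 8)**2 = (823*I/12)*(9 + 8)**2 = (823*I/12)*17**2 = (823*I/12)*289 = 237847*I/12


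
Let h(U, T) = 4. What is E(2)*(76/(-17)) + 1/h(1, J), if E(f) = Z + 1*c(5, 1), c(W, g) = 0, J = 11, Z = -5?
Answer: 1537/68 ≈ 22.603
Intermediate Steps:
E(f) = -5 (E(f) = -5 + 1*0 = -5 + 0 = -5)
E(2)*(76/(-17)) + 1/h(1, J) = -380/(-17) + 1/4 = -380*(-1)/17 + 1/4 = -5*(-76/17) + 1/4 = 380/17 + 1/4 = 1537/68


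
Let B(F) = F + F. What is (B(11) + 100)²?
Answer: 14884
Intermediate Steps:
B(F) = 2*F
(B(11) + 100)² = (2*11 + 100)² = (22 + 100)² = 122² = 14884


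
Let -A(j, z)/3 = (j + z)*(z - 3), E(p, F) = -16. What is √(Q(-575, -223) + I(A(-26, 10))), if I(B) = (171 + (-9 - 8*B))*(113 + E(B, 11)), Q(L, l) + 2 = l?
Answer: I*√245247 ≈ 495.22*I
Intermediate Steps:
A(j, z) = -3*(-3 + z)*(j + z) (A(j, z) = -3*(j + z)*(z - 3) = -3*(j + z)*(-3 + z) = -3*(-3 + z)*(j + z))
Q(L, l) = -2 + l
I(B) = 15714 - 776*B (I(B) = (171 + (-9 - 8*B))*(113 - 16) = (162 - 8*B)*97 = 15714 - 776*B)
√(Q(-575, -223) + I(A(-26, 10))) = √((-2 - 223) + (15714 - 776*(-3*10² + 9*(-26) + 9*10 - 3*(-26)*10))) = √(-225 + (15714 - 776*(-3*100 - 234 + 90 + 780))) = √(-225 + (15714 - 776*(-300 - 234 + 90 + 780))) = √(-225 + (15714 - 776*336)) = √(-225 + (15714 - 260736)) = √(-225 - 245022) = √(-245247) = I*√245247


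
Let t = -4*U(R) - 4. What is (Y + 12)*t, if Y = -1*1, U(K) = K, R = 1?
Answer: -88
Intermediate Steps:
Y = -1
t = -8 (t = -4*1 - 4 = -4 - 4 = -8)
(Y + 12)*t = (-1 + 12)*(-8) = 11*(-8) = -88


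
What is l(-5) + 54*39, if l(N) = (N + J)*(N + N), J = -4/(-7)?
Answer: 15052/7 ≈ 2150.3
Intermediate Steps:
J = 4/7 (J = -4*(-⅐) = 4/7 ≈ 0.57143)
l(N) = 2*N*(4/7 + N) (l(N) = (N + 4/7)*(N + N) = (4/7 + N)*(2*N) = 2*N*(4/7 + N))
l(-5) + 54*39 = (2/7)*(-5)*(4 + 7*(-5)) + 54*39 = (2/7)*(-5)*(4 - 35) + 2106 = (2/7)*(-5)*(-31) + 2106 = 310/7 + 2106 = 15052/7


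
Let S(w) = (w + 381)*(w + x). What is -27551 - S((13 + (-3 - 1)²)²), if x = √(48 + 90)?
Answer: -1055253 - 1222*√138 ≈ -1.0696e+6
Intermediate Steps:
x = √138 ≈ 11.747
S(w) = (381 + w)*(w + √138) (S(w) = (w + 381)*(w + √138) = (381 + w)*(w + √138))
-27551 - S((13 + (-3 - 1)²)²) = -27551 - (((13 + (-3 - 1)²)²)² + 381*(13 + (-3 - 1)²)² + 381*√138 + (13 + (-3 - 1)²)²*√138) = -27551 - (((13 + (-4)²)²)² + 381*(13 + (-4)²)² + 381*√138 + (13 + (-4)²)²*√138) = -27551 - (((13 + 16)²)² + 381*(13 + 16)² + 381*√138 + (13 + 16)²*√138) = -27551 - ((29²)² + 381*29² + 381*√138 + 29²*√138) = -27551 - (841² + 381*841 + 381*√138 + 841*√138) = -27551 - (707281 + 320421 + 381*√138 + 841*√138) = -27551 - (1027702 + 1222*√138) = -27551 + (-1027702 - 1222*√138) = -1055253 - 1222*√138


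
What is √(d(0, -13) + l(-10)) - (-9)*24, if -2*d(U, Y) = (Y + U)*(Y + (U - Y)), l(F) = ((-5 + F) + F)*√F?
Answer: 216 + 5*10^(¼)*√(-I) ≈ 222.29 - 6.2872*I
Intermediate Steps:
l(F) = √F*(-5 + 2*F) (l(F) = (-5 + 2*F)*√F = √F*(-5 + 2*F))
d(U, Y) = -U*(U + Y)/2 (d(U, Y) = -(Y + U)*(Y + (U - Y))/2 = -(U + Y)*U/2 = -U*(U + Y)/2)
√(d(0, -13) + l(-10)) - (-9)*24 = √(-½*0*(0 - 13) + √(-10)*(-5 + 2*(-10))) - (-9)*24 = √(-½*0*(-13) + (I*√10)*(-5 - 20)) - 1*(-216) = √(0 + (I*√10)*(-25)) + 216 = √(0 - 25*I*√10) + 216 = √(-25*I*√10) + 216 = 5*10^(¼)*√(-I) + 216 = 216 + 5*10^(¼)*√(-I)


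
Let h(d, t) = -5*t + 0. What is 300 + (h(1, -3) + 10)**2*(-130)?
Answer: -80950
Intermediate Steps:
h(d, t) = -5*t
300 + (h(1, -3) + 10)**2*(-130) = 300 + (-5*(-3) + 10)**2*(-130) = 300 + (15 + 10)**2*(-130) = 300 + 25**2*(-130) = 300 + 625*(-130) = 300 - 81250 = -80950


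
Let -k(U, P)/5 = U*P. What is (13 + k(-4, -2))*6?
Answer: -162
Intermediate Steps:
k(U, P) = -5*P*U (k(U, P) = -5*U*P = -5*P*U)
(13 + k(-4, -2))*6 = (13 - 5*(-2)*(-4))*6 = (13 - 40)*6 = -27*6 = -162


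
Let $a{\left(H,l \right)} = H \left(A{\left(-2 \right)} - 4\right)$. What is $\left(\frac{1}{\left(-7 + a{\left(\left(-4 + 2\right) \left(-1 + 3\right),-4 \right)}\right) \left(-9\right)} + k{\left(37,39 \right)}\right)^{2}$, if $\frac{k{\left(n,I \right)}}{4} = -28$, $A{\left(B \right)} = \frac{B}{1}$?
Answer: $\frac{293676769}{23409} \approx 12545.0$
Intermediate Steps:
$A{\left(B \right)} = B$ ($A{\left(B \right)} = B 1 = B$)
$a{\left(H,l \right)} = - 6 H$ ($a{\left(H,l \right)} = H \left(-2 - 4\right) = H \left(-6\right) = - 6 H$)
$k{\left(n,I \right)} = -112$ ($k{\left(n,I \right)} = 4 \left(-28\right) = -112$)
$\left(\frac{1}{\left(-7 + a{\left(\left(-4 + 2\right) \left(-1 + 3\right),-4 \right)}\right) \left(-9\right)} + k{\left(37,39 \right)}\right)^{2} = \left(\frac{1}{\left(-7 - 6 \left(-4 + 2\right) \left(-1 + 3\right)\right) \left(-9\right)} - 112\right)^{2} = \left(\frac{1}{\left(-7 - 6 \left(\left(-2\right) 2\right)\right) \left(-9\right)} - 112\right)^{2} = \left(\frac{1}{\left(-7 - -24\right) \left(-9\right)} - 112\right)^{2} = \left(\frac{1}{\left(-7 + 24\right) \left(-9\right)} - 112\right)^{2} = \left(\frac{1}{17 \left(-9\right)} - 112\right)^{2} = \left(\frac{1}{-153} - 112\right)^{2} = \left(- \frac{1}{153} - 112\right)^{2} = \left(- \frac{17137}{153}\right)^{2} = \frac{293676769}{23409}$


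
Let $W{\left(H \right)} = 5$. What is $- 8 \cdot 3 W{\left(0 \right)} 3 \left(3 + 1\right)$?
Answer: $-1440$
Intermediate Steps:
$- 8 \cdot 3 W{\left(0 \right)} 3 \left(3 + 1\right) = - 8 \cdot 3 \cdot 5 \cdot 3 \left(3 + 1\right) = - 8 \cdot 15 \cdot 3 \cdot 4 = \left(-8\right) 45 \cdot 4 = \left(-360\right) 4 = -1440$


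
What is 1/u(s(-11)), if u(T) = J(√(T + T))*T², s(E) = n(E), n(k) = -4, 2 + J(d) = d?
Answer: -1/96 - I*√2/96 ≈ -0.010417 - 0.014731*I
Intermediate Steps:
J(d) = -2 + d
s(E) = -4
u(T) = T²*(-2 + √2*√T) (u(T) = (-2 + √(T + T))*T² = (-2 + √(2*T))*T² = (-2 + √2*√T)*T² = T²*(-2 + √2*√T))
1/u(s(-11)) = 1/((-4)²*(-2 + √2*√(-4))) = 1/(16*(-2 + √2*(2*I))) = 1/(16*(-2 + 2*I*√2)) = 1/(-32 + 32*I*√2)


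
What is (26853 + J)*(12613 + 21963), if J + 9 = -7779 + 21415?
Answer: 1399636480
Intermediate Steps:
J = 13627 (J = -9 + (-7779 + 21415) = -9 + 13636 = 13627)
(26853 + J)*(12613 + 21963) = (26853 + 13627)*(12613 + 21963) = 40480*34576 = 1399636480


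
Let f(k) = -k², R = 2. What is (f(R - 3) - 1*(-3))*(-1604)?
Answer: -3208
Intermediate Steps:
(f(R - 3) - 1*(-3))*(-1604) = (-(2 - 3)² - 1*(-3))*(-1604) = (-1*(-1)² + 3)*(-1604) = (-1*1 + 3)*(-1604) = (-1 + 3)*(-1604) = 2*(-1604) = -3208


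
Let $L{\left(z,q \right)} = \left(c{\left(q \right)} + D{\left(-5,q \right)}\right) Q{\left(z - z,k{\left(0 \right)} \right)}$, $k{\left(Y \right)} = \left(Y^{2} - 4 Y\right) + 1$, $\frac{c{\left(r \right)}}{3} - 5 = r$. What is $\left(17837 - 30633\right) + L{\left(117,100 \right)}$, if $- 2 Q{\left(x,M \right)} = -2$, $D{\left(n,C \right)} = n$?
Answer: $-12486$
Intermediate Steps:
$c{\left(r \right)} = 15 + 3 r$
$k{\left(Y \right)} = 1 + Y^{2} - 4 Y$
$Q{\left(x,M \right)} = 1$ ($Q{\left(x,M \right)} = \left(- \frac{1}{2}\right) \left(-2\right) = 1$)
$L{\left(z,q \right)} = 10 + 3 q$ ($L{\left(z,q \right)} = \left(\left(15 + 3 q\right) - 5\right) 1 = \left(10 + 3 q\right) 1 = 10 + 3 q$)
$\left(17837 - 30633\right) + L{\left(117,100 \right)} = \left(17837 - 30633\right) + \left(10 + 3 \cdot 100\right) = -12796 + \left(10 + 300\right) = -12796 + 310 = -12486$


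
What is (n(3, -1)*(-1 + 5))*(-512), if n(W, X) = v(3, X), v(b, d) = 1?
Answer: -2048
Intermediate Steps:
n(W, X) = 1
(n(3, -1)*(-1 + 5))*(-512) = (1*(-1 + 5))*(-512) = (1*4)*(-512) = 4*(-512) = -2048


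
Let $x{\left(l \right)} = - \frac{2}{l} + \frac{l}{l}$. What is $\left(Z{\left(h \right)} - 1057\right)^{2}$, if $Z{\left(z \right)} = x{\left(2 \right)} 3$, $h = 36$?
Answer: $1117249$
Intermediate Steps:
$x{\left(l \right)} = 1 - \frac{2}{l}$ ($x{\left(l \right)} = - \frac{2}{l} + 1 = 1 - \frac{2}{l}$)
$Z{\left(z \right)} = 0$ ($Z{\left(z \right)} = \frac{-2 + 2}{2} \cdot 3 = \frac{1}{2} \cdot 0 \cdot 3 = 0 \cdot 3 = 0$)
$\left(Z{\left(h \right)} - 1057\right)^{2} = \left(0 - 1057\right)^{2} = \left(-1057\right)^{2} = 1117249$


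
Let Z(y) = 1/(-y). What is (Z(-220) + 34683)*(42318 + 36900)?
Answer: 302227007949/110 ≈ 2.7475e+9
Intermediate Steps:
Z(y) = -1/y
(Z(-220) + 34683)*(42318 + 36900) = (-1/(-220) + 34683)*(42318 + 36900) = (-1*(-1/220) + 34683)*79218 = (1/220 + 34683)*79218 = (7630261/220)*79218 = 302227007949/110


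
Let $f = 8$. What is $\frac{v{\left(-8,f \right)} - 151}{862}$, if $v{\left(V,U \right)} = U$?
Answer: $- \frac{143}{862} \approx -0.16589$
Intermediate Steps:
$\frac{v{\left(-8,f \right)} - 151}{862} = \frac{8 - 151}{862} = \left(-143\right) \frac{1}{862} = - \frac{143}{862}$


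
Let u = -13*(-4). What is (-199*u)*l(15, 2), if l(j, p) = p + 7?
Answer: -93132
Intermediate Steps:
u = 52
l(j, p) = 7 + p
(-199*u)*l(15, 2) = (-199*52)*(7 + 2) = -10348*9 = -93132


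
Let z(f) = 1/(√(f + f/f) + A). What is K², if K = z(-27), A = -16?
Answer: (16 - I*√26)⁻² ≈ 0.0028922 + 0.0020518*I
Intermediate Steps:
z(f) = 1/(-16 + √(1 + f)) (z(f) = 1/(√(f + f/f) - 16) = 1/(√(f + 1) - 16) = 1/(√(1 + f) - 16) = 1/(-16 + √(1 + f)))
K = 1/(-16 + I*√26) (K = 1/(-16 + √(1 - 27)) = 1/(-16 + √(-26)) = 1/(-16 + I*√26) ≈ -0.056738 - 0.018082*I)
K² = (-8/141 - I*√26/282)²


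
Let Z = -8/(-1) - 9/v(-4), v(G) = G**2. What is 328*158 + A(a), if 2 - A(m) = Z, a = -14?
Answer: 829097/16 ≈ 51819.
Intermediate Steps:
Z = 119/16 (Z = -8/(-1) - 9/((-4)**2) = -8*(-1) - 9/16 = 8 - 9*1/16 = 8 - 9/16 = 119/16 ≈ 7.4375)
A(m) = -87/16 (A(m) = 2 - 1*119/16 = 2 - 119/16 = -87/16)
328*158 + A(a) = 328*158 - 87/16 = 51824 - 87/16 = 829097/16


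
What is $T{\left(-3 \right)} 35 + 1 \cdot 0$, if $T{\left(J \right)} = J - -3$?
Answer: $0$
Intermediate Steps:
$T{\left(J \right)} = 3 + J$ ($T{\left(J \right)} = J + 3 = 3 + J$)
$T{\left(-3 \right)} 35 + 1 \cdot 0 = \left(3 - 3\right) 35 + 1 \cdot 0 = 0 \cdot 35 + 0 = 0 + 0 = 0$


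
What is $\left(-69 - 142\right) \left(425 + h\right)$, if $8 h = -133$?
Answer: $- \frac{689337}{8} \approx -86167.0$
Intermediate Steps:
$h = - \frac{133}{8}$ ($h = \frac{1}{8} \left(-133\right) = - \frac{133}{8} \approx -16.625$)
$\left(-69 - 142\right) \left(425 + h\right) = \left(-69 - 142\right) \left(425 - \frac{133}{8}\right) = \left(-211\right) \frac{3267}{8} = - \frac{689337}{8}$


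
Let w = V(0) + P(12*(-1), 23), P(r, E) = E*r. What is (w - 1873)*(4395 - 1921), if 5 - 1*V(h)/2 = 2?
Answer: -5301782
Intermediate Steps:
V(h) = 6 (V(h) = 10 - 2*2 = 10 - 4 = 6)
w = -270 (w = 6 + 23*(12*(-1)) = 6 + 23*(-12) = 6 - 276 = -270)
(w - 1873)*(4395 - 1921) = (-270 - 1873)*(4395 - 1921) = -2143*2474 = -5301782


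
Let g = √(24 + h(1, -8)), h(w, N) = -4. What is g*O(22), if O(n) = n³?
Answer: 21296*√5 ≈ 47619.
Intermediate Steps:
g = 2*√5 (g = √(24 - 4) = √20 = 2*√5 ≈ 4.4721)
g*O(22) = (2*√5)*22³ = (2*√5)*10648 = 21296*√5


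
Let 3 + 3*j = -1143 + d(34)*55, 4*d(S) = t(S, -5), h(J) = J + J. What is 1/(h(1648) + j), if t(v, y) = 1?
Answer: 12/35023 ≈ 0.00034263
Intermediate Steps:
h(J) = 2*J
d(S) = ¼ (d(S) = (¼)*1 = ¼)
j = -4529/12 (j = -1 + (-1143 + (¼)*55)/3 = -1 + (-1143 + 55/4)/3 = -1 + (⅓)*(-4517/4) = -1 - 4517/12 = -4529/12 ≈ -377.42)
1/(h(1648) + j) = 1/(2*1648 - 4529/12) = 1/(3296 - 4529/12) = 1/(35023/12) = 12/35023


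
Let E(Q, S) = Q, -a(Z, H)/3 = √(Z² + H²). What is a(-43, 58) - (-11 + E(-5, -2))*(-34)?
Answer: -544 - 3*√5213 ≈ -760.60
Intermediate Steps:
a(Z, H) = -3*√(H² + Z²) (a(Z, H) = -3*√(Z² + H²) = -3*√(H² + Z²))
a(-43, 58) - (-11 + E(-5, -2))*(-34) = -3*√(58² + (-43)²) - (-11 - 5)*(-34) = -3*√(3364 + 1849) - (-16)*(-34) = -3*√5213 - 1*544 = -3*√5213 - 544 = -544 - 3*√5213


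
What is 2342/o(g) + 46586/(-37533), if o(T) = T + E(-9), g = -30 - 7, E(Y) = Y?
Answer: -45022621/863259 ≈ -52.154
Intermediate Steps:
g = -37
o(T) = -9 + T (o(T) = T - 9 = -9 + T)
2342/o(g) + 46586/(-37533) = 2342/(-9 - 37) + 46586/(-37533) = 2342/(-46) + 46586*(-1/37533) = 2342*(-1/46) - 46586/37533 = -1171/23 - 46586/37533 = -45022621/863259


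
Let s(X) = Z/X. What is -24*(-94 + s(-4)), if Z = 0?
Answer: 2256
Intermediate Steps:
s(X) = 0 (s(X) = 0/X = 0)
-24*(-94 + s(-4)) = -24*(-94 + 0) = -24*(-94) = 2256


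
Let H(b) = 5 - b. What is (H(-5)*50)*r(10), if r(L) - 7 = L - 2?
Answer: 7500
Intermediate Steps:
r(L) = 5 + L (r(L) = 7 + (L - 2) = 7 + (-2 + L) = 5 + L)
(H(-5)*50)*r(10) = ((5 - 1*(-5))*50)*(5 + 10) = ((5 + 5)*50)*15 = (10*50)*15 = 500*15 = 7500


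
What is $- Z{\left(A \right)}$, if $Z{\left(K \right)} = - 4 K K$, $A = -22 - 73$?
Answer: $36100$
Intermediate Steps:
$A = -95$
$Z{\left(K \right)} = - 4 K^{2}$
$- Z{\left(A \right)} = - \left(-4\right) \left(-95\right)^{2} = - \left(-4\right) 9025 = \left(-1\right) \left(-36100\right) = 36100$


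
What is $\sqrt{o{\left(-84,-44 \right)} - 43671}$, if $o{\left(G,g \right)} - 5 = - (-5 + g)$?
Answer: $i \sqrt{43617} \approx 208.85 i$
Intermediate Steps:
$o{\left(G,g \right)} = 10 - g$ ($o{\left(G,g \right)} = 5 - \left(-5 + g\right) = 10 - g$)
$\sqrt{o{\left(-84,-44 \right)} - 43671} = \sqrt{\left(10 - -44\right) - 43671} = \sqrt{\left(10 + 44\right) - 43671} = \sqrt{54 - 43671} = \sqrt{-43617} = i \sqrt{43617}$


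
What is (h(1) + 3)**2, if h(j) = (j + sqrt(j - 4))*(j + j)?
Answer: 13 + 20*I*sqrt(3) ≈ 13.0 + 34.641*I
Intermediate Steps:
h(j) = 2*j*(j + sqrt(-4 + j)) (h(j) = (j + sqrt(-4 + j))*(2*j) = 2*j*(j + sqrt(-4 + j)))
(h(1) + 3)**2 = (2*1*(1 + sqrt(-4 + 1)) + 3)**2 = (2*1*(1 + sqrt(-3)) + 3)**2 = (2*1*(1 + I*sqrt(3)) + 3)**2 = ((2 + 2*I*sqrt(3)) + 3)**2 = (5 + 2*I*sqrt(3))**2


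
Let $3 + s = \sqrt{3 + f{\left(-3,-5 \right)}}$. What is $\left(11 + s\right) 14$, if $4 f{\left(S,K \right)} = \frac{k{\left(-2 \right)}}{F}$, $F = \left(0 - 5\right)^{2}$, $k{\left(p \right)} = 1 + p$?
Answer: $112 + \frac{7 \sqrt{299}}{5} \approx 136.21$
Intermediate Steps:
$F = 25$ ($F = \left(-5\right)^{2} = 25$)
$f{\left(S,K \right)} = - \frac{1}{100}$ ($f{\left(S,K \right)} = \frac{\left(1 - 2\right) \frac{1}{25}}{4} = \frac{\left(-1\right) \frac{1}{25}}{4} = \frac{1}{4} \left(- \frac{1}{25}\right) = - \frac{1}{100}$)
$s = -3 + \frac{\sqrt{299}}{10}$ ($s = -3 + \sqrt{3 - \frac{1}{100}} = -3 + \sqrt{\frac{299}{100}} = -3 + \frac{\sqrt{299}}{10} \approx -1.2708$)
$\left(11 + s\right) 14 = \left(11 - \left(3 - \frac{\sqrt{299}}{10}\right)\right) 14 = \left(8 + \frac{\sqrt{299}}{10}\right) 14 = 112 + \frac{7 \sqrt{299}}{5}$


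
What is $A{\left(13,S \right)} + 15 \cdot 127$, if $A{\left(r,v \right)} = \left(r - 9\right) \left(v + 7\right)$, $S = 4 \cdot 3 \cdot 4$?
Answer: $2125$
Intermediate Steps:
$S = 48$ ($S = 12 \cdot 4 = 48$)
$A{\left(r,v \right)} = \left(-9 + r\right) \left(7 + v\right)$
$A{\left(13,S \right)} + 15 \cdot 127 = \left(-63 - 432 + 7 \cdot 13 + 13 \cdot 48\right) + 15 \cdot 127 = \left(-63 - 432 + 91 + 624\right) + 1905 = 220 + 1905 = 2125$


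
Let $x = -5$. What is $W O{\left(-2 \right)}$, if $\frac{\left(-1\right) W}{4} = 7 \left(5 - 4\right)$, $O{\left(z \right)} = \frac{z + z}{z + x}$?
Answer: $-16$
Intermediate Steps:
$O{\left(z \right)} = \frac{2 z}{-5 + z}$ ($O{\left(z \right)} = \frac{z + z}{z - 5} = \frac{2 z}{-5 + z}$)
$W = -28$ ($W = - 4 \cdot 7 \left(5 - 4\right) = - 4 \cdot 7 \cdot 1 = \left(-4\right) 7 = -28$)
$W O{\left(-2 \right)} = - 28 \cdot 2 \left(-2\right) \frac{1}{-5 - 2} = - 28 \cdot 2 \left(-2\right) \frac{1}{-7} = - 28 \cdot 2 \left(-2\right) \left(- \frac{1}{7}\right) = \left(-28\right) \frac{4}{7} = -16$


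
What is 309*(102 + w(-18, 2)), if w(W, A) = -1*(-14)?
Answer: 35844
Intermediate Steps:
w(W, A) = 14
309*(102 + w(-18, 2)) = 309*(102 + 14) = 309*116 = 35844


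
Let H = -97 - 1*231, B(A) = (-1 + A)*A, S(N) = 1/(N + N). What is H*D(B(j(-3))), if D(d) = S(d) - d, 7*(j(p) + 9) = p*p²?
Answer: 12498718718/213885 ≈ 58437.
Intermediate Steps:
j(p) = -9 + p³/7 (j(p) = -9 + (p*p²)/7 = -9 + p³/7)
S(N) = 1/(2*N)
B(A) = A*(-1 + A)
H = -328 (H = -97 - 231 = -328)
D(d) = 1/(2*d) - d
H*D(B(j(-3))) = -328*(1/(2*(((-9 + (⅐)*(-3)³)*(-1 + (-9 + (⅐)*(-3)³))))) - (-9 + (⅐)*(-3)³)*(-1 + (-9 + (⅐)*(-3)³))) = -328*(1/(2*(((-9 + (⅐)*(-27))*(-1 + (-9 + (⅐)*(-27)))))) - (-9 + (⅐)*(-27))*(-1 + (-9 + (⅐)*(-27)))) = -328*(1/(2*(((-9 - 27/7)*(-1 + (-9 - 27/7))))) - (-9 - 27/7)*(-1 + (-9 - 27/7))) = -328*(1/(2*((-90*(-1 - 90/7)/7))) - (-90)*(-1 - 90/7)/7) = -328*(1/(2*((-90/7*(-97/7)))) - (-90)*(-97)/(7*7)) = -328*(1/(2*(8730/49)) - 1*8730/49) = -328*((½)*(49/8730) - 8730/49) = -328*(49/17460 - 8730/49) = -328*(-152423399/855540) = 12498718718/213885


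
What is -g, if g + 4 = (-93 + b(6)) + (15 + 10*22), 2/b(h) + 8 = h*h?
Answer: -1933/14 ≈ -138.07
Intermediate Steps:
b(h) = 2/(-8 + h²) (b(h) = 2/(-8 + h*h) = 2/(-8 + h²))
g = 1933/14 (g = -4 + ((-93 + 2/(-8 + 6²)) + (15 + 10*22)) = -4 + ((-93 + 2/(-8 + 36)) + (15 + 220)) = -4 + ((-93 + 2/28) + 235) = -4 + ((-93 + 2*(1/28)) + 235) = -4 + ((-93 + 1/14) + 235) = -4 + (-1301/14 + 235) = -4 + 1989/14 = 1933/14 ≈ 138.07)
-g = -1*1933/14 = -1933/14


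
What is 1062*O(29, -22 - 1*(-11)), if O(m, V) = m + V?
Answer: 19116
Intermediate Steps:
O(m, V) = V + m
1062*O(29, -22 - 1*(-11)) = 1062*((-22 - 1*(-11)) + 29) = 1062*((-22 + 11) + 29) = 1062*(-11 + 29) = 1062*18 = 19116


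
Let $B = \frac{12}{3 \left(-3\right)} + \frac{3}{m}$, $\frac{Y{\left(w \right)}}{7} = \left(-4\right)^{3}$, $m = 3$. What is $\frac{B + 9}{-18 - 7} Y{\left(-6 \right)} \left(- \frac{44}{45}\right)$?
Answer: $- \frac{512512}{3375} \approx -151.86$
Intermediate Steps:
$Y{\left(w \right)} = -448$ ($Y{\left(w \right)} = 7 \left(-4\right)^{3} = 7 \left(-64\right) = -448$)
$B = - \frac{1}{3}$ ($B = \frac{12}{3 \left(-3\right)} + \frac{3}{3} = \frac{12}{-9} + 3 \cdot \frac{1}{3} = 12 \left(- \frac{1}{9}\right) + 1 = - \frac{4}{3} + 1 = - \frac{1}{3} \approx -0.33333$)
$\frac{B + 9}{-18 - 7} Y{\left(-6 \right)} \left(- \frac{44}{45}\right) = \frac{- \frac{1}{3} + 9}{-18 - 7} \left(-448\right) \left(- \frac{44}{45}\right) = \frac{26}{3 \left(-25\right)} \left(-448\right) \left(\left(-44\right) \frac{1}{45}\right) = \frac{26}{3} \left(- \frac{1}{25}\right) \left(-448\right) \left(- \frac{44}{45}\right) = \left(- \frac{26}{75}\right) \left(-448\right) \left(- \frac{44}{45}\right) = \frac{11648}{75} \left(- \frac{44}{45}\right) = - \frac{512512}{3375}$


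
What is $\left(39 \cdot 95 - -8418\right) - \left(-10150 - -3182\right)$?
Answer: $19091$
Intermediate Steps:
$\left(39 \cdot 95 - -8418\right) - \left(-10150 - -3182\right) = \left(3705 + 8418\right) - \left(-10150 + 3182\right) = 12123 - -6968 = 12123 + 6968 = 19091$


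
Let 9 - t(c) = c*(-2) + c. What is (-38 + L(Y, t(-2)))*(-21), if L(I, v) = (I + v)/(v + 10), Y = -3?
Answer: 13482/17 ≈ 793.06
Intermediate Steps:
t(c) = 9 + c (t(c) = 9 - (c*(-2) + c) = 9 - (-2*c + c) = 9 - (-1)*c = 9 + c)
L(I, v) = (I + v)/(10 + v)
(-38 + L(Y, t(-2)))*(-21) = (-38 + (-3 + (9 - 2))/(10 + (9 - 2)))*(-21) = (-38 + (-3 + 7)/(10 + 7))*(-21) = (-38 + 4/17)*(-21) = -642/17*(-21) = 13482/17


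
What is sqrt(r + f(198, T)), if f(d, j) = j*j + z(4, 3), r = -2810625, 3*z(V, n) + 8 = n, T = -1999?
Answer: sqrt(10668369)/3 ≈ 1088.8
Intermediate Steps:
z(V, n) = -8/3 + n/3
f(d, j) = -5/3 + j**2 (f(d, j) = j*j + (-8/3 + (1/3)*3) = j**2 + (-8/3 + 1) = j**2 - 5/3 = -5/3 + j**2)
sqrt(r + f(198, T)) = sqrt(-2810625 + (-5/3 + (-1999)**2)) = sqrt(-2810625 + (-5/3 + 3996001)) = sqrt(-2810625 + 11987998/3) = sqrt(3556123/3) = sqrt(10668369)/3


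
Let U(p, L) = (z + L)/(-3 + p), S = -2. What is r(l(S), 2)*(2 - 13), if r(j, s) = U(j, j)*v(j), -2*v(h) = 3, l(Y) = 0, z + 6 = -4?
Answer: 55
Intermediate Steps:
z = -10 (z = -6 - 4 = -10)
U(p, L) = (-10 + L)/(-3 + p)
v(h) = -3/2 (v(h) = -1/2*3 = -3/2)
r(j, s) = -3*(-10 + j)/(2*(-3 + j)) (r(j, s) = ((-10 + j)/(-3 + j))*(-3/2) = -3*(-10 + j)/(2*(-3 + j)))
r(l(S), 2)*(2 - 13) = (3*(10 - 1*0)/(2*(-3 + 0)))*(2 - 13) = ((3/2)*(10 + 0)/(-3))*(-11) = ((3/2)*(-1/3)*10)*(-11) = -5*(-11) = 55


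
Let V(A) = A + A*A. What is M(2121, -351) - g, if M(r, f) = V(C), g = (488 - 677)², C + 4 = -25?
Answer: -34909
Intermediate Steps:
C = -29 (C = -4 - 25 = -29)
g = 35721 (g = (-189)² = 35721)
V(A) = A + A²
M(r, f) = 812 (M(r, f) = -29*(1 - 29) = -29*(-28) = 812)
M(2121, -351) - g = 812 - 1*35721 = 812 - 35721 = -34909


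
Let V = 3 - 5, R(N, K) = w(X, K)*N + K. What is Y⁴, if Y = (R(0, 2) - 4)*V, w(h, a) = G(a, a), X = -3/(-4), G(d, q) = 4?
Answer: 256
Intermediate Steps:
X = ¾ (X = -3*(-¼) = ¾ ≈ 0.75000)
w(h, a) = 4
R(N, K) = K + 4*N (R(N, K) = 4*N + K = K + 4*N)
V = -2
Y = 4 (Y = ((2 + 4*0) - 4)*(-2) = ((2 + 0) - 4)*(-2) = (2 - 4)*(-2) = -2*(-2) = 4)
Y⁴ = 4⁴ = 256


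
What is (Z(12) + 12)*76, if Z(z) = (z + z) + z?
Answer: 3648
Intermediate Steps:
Z(z) = 3*z (Z(z) = 2*z + z = 3*z)
(Z(12) + 12)*76 = (3*12 + 12)*76 = (36 + 12)*76 = 48*76 = 3648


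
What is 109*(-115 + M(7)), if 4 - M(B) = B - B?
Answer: -12099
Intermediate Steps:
M(B) = 4 (M(B) = 4 - (B - B) = 4 - 1*0 = 4 + 0 = 4)
109*(-115 + M(7)) = 109*(-115 + 4) = 109*(-111) = -12099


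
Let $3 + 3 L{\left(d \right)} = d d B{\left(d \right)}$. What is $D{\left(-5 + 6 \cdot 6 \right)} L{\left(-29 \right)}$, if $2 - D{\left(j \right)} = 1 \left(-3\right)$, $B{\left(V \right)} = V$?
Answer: $- \frac{121960}{3} \approx -40653.0$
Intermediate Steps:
$D{\left(j \right)} = 5$ ($D{\left(j \right)} = 2 - 1 \left(-3\right) = 2 - -3 = 2 + 3 = 5$)
$L{\left(d \right)} = -1 + \frac{d^{3}}{3}$ ($L{\left(d \right)} = -1 + \frac{d d d}{3} = -1 + \frac{d^{2} d}{3} = -1 + \frac{d^{3}}{3}$)
$D{\left(-5 + 6 \cdot 6 \right)} L{\left(-29 \right)} = 5 \left(-1 + \frac{\left(-29\right)^{3}}{3}\right) = 5 \left(-1 + \frac{1}{3} \left(-24389\right)\right) = 5 \left(-1 - \frac{24389}{3}\right) = 5 \left(- \frac{24392}{3}\right) = - \frac{121960}{3}$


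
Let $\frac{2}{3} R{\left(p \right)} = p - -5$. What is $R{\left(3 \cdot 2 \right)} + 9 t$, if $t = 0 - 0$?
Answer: $\frac{33}{2} \approx 16.5$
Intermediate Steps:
$R{\left(p \right)} = \frac{15}{2} + \frac{3 p}{2}$ ($R{\left(p \right)} = \frac{3 \left(p - -5\right)}{2} = \frac{3 \left(p + 5\right)}{2} = \frac{3 \left(5 + p\right)}{2} = \frac{15}{2} + \frac{3 p}{2}$)
$t = 0$ ($t = 0 + 0 = 0$)
$R{\left(3 \cdot 2 \right)} + 9 t = \left(\frac{15}{2} + \frac{3 \cdot 3 \cdot 2}{2}\right) + 9 \cdot 0 = \left(\frac{15}{2} + \frac{3}{2} \cdot 6\right) + 0 = \left(\frac{15}{2} + 9\right) + 0 = \frac{33}{2} + 0 = \frac{33}{2}$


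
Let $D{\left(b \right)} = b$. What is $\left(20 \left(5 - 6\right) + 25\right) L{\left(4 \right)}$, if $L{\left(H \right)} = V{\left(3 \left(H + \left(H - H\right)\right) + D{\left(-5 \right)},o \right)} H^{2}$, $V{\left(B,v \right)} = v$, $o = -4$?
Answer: $-320$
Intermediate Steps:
$L{\left(H \right)} = - 4 H^{2}$
$\left(20 \left(5 - 6\right) + 25\right) L{\left(4 \right)} = \left(20 \left(5 - 6\right) + 25\right) \left(- 4 \cdot 4^{2}\right) = \left(20 \left(5 - 6\right) + 25\right) \left(\left(-4\right) 16\right) = \left(20 \left(-1\right) + 25\right) \left(-64\right) = \left(-20 + 25\right) \left(-64\right) = 5 \left(-64\right) = -320$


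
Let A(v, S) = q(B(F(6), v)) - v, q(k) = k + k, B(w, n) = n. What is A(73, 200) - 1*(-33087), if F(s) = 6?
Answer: 33160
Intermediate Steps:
q(k) = 2*k
A(v, S) = v (A(v, S) = 2*v - v = v)
A(73, 200) - 1*(-33087) = 73 - 1*(-33087) = 73 + 33087 = 33160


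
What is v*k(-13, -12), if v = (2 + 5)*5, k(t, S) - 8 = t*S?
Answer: 5740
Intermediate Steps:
k(t, S) = 8 + S*t (k(t, S) = 8 + t*S = 8 + S*t)
v = 35 (v = 7*5 = 35)
v*k(-13, -12) = 35*(8 - 12*(-13)) = 35*(8 + 156) = 35*164 = 5740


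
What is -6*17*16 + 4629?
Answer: 2997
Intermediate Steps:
-6*17*16 + 4629 = -102*16 + 4629 = -1632 + 4629 = 2997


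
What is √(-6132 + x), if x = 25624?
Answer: 2*√4873 ≈ 139.61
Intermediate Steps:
√(-6132 + x) = √(-6132 + 25624) = √19492 = 2*√4873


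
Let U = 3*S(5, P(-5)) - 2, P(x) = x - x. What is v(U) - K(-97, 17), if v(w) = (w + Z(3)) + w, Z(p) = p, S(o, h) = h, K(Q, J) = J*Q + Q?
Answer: 1745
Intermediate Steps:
K(Q, J) = Q + J*Q
P(x) = 0
U = -2 (U = 3*0 - 2 = 0 - 2 = -2)
v(w) = 3 + 2*w (v(w) = (w + 3) + w = (3 + w) + w = 3 + 2*w)
v(U) - K(-97, 17) = (3 + 2*(-2)) - (-97)*(1 + 17) = (3 - 4) - (-97)*18 = -1 - 1*(-1746) = -1 + 1746 = 1745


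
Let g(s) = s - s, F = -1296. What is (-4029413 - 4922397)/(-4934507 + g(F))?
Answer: 8951810/4934507 ≈ 1.8141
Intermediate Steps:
g(s) = 0
(-4029413 - 4922397)/(-4934507 + g(F)) = (-4029413 - 4922397)/(-4934507 + 0) = -8951810/(-4934507) = -8951810*(-1/4934507) = 8951810/4934507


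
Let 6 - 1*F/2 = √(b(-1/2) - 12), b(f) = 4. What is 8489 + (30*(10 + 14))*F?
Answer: 17129 - 2880*I*√2 ≈ 17129.0 - 4072.9*I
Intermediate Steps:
F = 12 - 4*I*√2 (F = 12 - 2*√(4 - 12) = 12 - 4*I*√2 ≈ 12.0 - 5.6569*I)
8489 + (30*(10 + 14))*F = 8489 + (30*(10 + 14))*(12 - 4*I*√2) = 8489 + (30*24)*(12 - 4*I*√2) = 8489 + 720*(12 - 4*I*√2) = 8489 + (8640 - 2880*I*√2) = 17129 - 2880*I*√2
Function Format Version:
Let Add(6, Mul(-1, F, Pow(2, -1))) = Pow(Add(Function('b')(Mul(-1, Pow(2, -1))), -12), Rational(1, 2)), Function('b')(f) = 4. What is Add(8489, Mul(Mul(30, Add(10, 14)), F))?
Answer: Add(17129, Mul(-2880, I, Pow(2, Rational(1, 2)))) ≈ Add(17129., Mul(-4072.9, I))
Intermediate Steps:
F = Add(12, Mul(-4, I, Pow(2, Rational(1, 2)))) (F = Add(12, Mul(-2, Pow(Add(4, -12), Rational(1, 2)))) = Add(12, Mul(-2, Pow(-8, Rational(1, 2)))) = Add(12, Mul(-2, Mul(2, I, Pow(2, Rational(1, 2))))) = Add(12, Mul(-4, I, Pow(2, Rational(1, 2)))) ≈ Add(12.000, Mul(-5.6569, I)))
Add(8489, Mul(Mul(30, Add(10, 14)), F)) = Add(8489, Mul(Mul(30, Add(10, 14)), Add(12, Mul(-4, I, Pow(2, Rational(1, 2)))))) = Add(8489, Mul(Mul(30, 24), Add(12, Mul(-4, I, Pow(2, Rational(1, 2)))))) = Add(8489, Mul(720, Add(12, Mul(-4, I, Pow(2, Rational(1, 2)))))) = Add(8489, Add(8640, Mul(-2880, I, Pow(2, Rational(1, 2))))) = Add(17129, Mul(-2880, I, Pow(2, Rational(1, 2))))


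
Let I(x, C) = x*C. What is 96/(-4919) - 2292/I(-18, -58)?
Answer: -947881/427953 ≈ -2.2149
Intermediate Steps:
I(x, C) = C*x
96/(-4919) - 2292/I(-18, -58) = 96/(-4919) - 2292/((-58*(-18))) = 96*(-1/4919) - 2292/1044 = -96/4919 - 2292*1/1044 = -96/4919 - 191/87 = -947881/427953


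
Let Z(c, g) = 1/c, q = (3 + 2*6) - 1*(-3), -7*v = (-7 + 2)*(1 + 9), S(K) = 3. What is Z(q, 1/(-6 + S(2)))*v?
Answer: 25/63 ≈ 0.39683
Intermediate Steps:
v = 50/7 (v = -(-7 + 2)*(1 + 9)/7 = -(-5)*10/7 = -⅐*(-50) = 50/7 ≈ 7.1429)
q = 18 (q = (3 + 12) + 3 = 15 + 3 = 18)
Z(q, 1/(-6 + S(2)))*v = (50/7)/18 = (1/18)*(50/7) = 25/63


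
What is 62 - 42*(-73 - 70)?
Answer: 6068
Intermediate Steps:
62 - 42*(-73 - 70) = 62 - 42*(-143) = 62 + 6006 = 6068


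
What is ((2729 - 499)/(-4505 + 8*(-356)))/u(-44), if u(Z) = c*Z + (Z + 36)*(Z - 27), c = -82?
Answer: -1115/15353064 ≈ -7.2624e-5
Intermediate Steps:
u(Z) = -82*Z + (-27 + Z)*(36 + Z) (u(Z) = -82*Z + (Z + 36)*(Z - 27) = -82*Z + (36 + Z)*(-27 + Z) = -82*Z + (-27 + Z)*(36 + Z))
((2729 - 499)/(-4505 + 8*(-356)))/u(-44) = ((2729 - 499)/(-4505 + 8*(-356)))/(-972 + (-44)**2 - 73*(-44)) = (2230/(-4505 - 2848))/(-972 + 1936 + 3212) = (2230/(-7353))/4176 = (2230*(-1/7353))*(1/4176) = -2230/7353*1/4176 = -1115/15353064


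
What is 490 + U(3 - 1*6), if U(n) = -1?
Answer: 489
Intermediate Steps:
490 + U(3 - 1*6) = 490 - 1 = 489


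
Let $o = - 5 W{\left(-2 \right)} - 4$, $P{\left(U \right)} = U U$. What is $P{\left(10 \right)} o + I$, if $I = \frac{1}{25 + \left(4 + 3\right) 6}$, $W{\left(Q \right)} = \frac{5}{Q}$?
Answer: $\frac{56951}{67} \approx 850.01$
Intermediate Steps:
$P{\left(U \right)} = U^{2}$
$o = \frac{17}{2}$ ($o = - 5 \frac{5}{-2} - 4 = - 5 \cdot 5 \left(- \frac{1}{2}\right) - 4 = \left(-5\right) \left(- \frac{5}{2}\right) - 4 = \frac{25}{2} - 4 = \frac{17}{2} \approx 8.5$)
$I = \frac{1}{67}$ ($I = \frac{1}{25 + 7 \cdot 6} = \frac{1}{25 + 42} = \frac{1}{67} \approx 0.014925$)
$P{\left(10 \right)} o + I = 10^{2} \cdot \frac{17}{2} + \frac{1}{67} = 100 \cdot \frac{17}{2} + \frac{1}{67} = 850 + \frac{1}{67} = \frac{56951}{67}$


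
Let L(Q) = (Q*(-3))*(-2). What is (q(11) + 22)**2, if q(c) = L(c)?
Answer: 7744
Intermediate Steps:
L(Q) = 6*Q (L(Q) = -3*Q*(-2) = 6*Q)
q(c) = 6*c
(q(11) + 22)**2 = (6*11 + 22)**2 = (66 + 22)**2 = 88**2 = 7744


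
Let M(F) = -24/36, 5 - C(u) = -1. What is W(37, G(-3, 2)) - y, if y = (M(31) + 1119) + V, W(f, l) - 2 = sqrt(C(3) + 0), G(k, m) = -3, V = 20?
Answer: -3409/3 + sqrt(6) ≈ -1133.9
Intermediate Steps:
C(u) = 6 (C(u) = 5 - 1*(-1) = 5 + 1 = 6)
M(F) = -2/3 (M(F) = -24*1/36 = -2/3)
W(f, l) = 2 + sqrt(6) (W(f, l) = 2 + sqrt(6 + 0) = 2 + sqrt(6))
y = 3415/3 (y = (-2/3 + 1119) + 20 = 3355/3 + 20 = 3415/3 ≈ 1138.3)
W(37, G(-3, 2)) - y = (2 + sqrt(6)) - 1*3415/3 = (2 + sqrt(6)) - 3415/3 = -3409/3 + sqrt(6)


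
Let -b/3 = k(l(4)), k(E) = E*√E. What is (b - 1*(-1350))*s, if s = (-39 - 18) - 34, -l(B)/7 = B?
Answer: -122850 - 15288*I*√7 ≈ -1.2285e+5 - 40448.0*I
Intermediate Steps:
l(B) = -7*B
s = -91 (s = -57 - 34 = -91)
k(E) = E^(3/2)
b = 168*I*√7 (b = -3*(-56*I*√7) = -(-168)*I*√7 = 168*I*√7 ≈ 444.49*I)
(b - 1*(-1350))*s = (168*I*√7 - 1*(-1350))*(-91) = (168*I*√7 + 1350)*(-91) = (1350 + 168*I*√7)*(-91) = -122850 - 15288*I*√7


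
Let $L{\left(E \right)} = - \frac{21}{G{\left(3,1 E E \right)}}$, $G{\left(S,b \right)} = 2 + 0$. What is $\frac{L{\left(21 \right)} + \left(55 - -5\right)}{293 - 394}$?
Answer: $- \frac{99}{202} \approx -0.4901$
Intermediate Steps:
$G{\left(S,b \right)} = 2$
$L{\left(E \right)} = - \frac{21}{2}$
$\frac{L{\left(21 \right)} + \left(55 - -5\right)}{293 - 394} = \frac{- \frac{21}{2} + \left(55 - -5\right)}{293 - 394} = \frac{- \frac{21}{2} + \left(55 + 5\right)}{-101} = \left(- \frac{21}{2} + 60\right) \left(- \frac{1}{101}\right) = \frac{99}{2} \left(- \frac{1}{101}\right) = - \frac{99}{202}$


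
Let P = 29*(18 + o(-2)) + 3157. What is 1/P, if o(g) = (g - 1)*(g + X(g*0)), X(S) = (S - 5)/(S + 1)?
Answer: 1/4288 ≈ 0.00023321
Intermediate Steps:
X(S) = (-5 + S)/(1 + S)
o(g) = (-1 + g)*(-5 + g) (o(g) = (g - 1)*(g + (-5 + g*0)/(1 + g*0)) = (-1 + g)*(g + (-5 + 0)/(1 + 0)) = (-1 + g)*(g - 5/1) = (-1 + g)*(g + 1*(-5)) = (-1 + g)*(g - 5) = (-1 + g)*(-5 + g))
P = 4288 (P = 29*(18 + (5 + (-2)**2 - 6*(-2))) + 3157 = 29*(18 + (5 + 4 + 12)) + 3157 = 29*(18 + 21) + 3157 = 29*39 + 3157 = 1131 + 3157 = 4288)
1/P = 1/4288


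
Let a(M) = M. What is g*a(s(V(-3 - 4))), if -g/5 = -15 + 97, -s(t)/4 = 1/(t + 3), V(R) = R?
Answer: -410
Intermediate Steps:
s(t) = -4/(3 + t) (s(t) = -4/(t + 3) = -4/(3 + t))
g = -410 (g = -5*(-15 + 97) = -5*82 = -410)
g*a(s(V(-3 - 4))) = -(-1640)/(3 + (-3 - 4)) = -(-1640)/(3 - 7) = -(-1640)/(-4) = -(-1640)*(-1)/4 = -410*1 = -410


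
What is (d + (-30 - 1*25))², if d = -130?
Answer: 34225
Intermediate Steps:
(d + (-30 - 1*25))² = (-130 + (-30 - 1*25))² = (-130 + (-30 - 25))² = (-130 - 55)² = (-185)² = 34225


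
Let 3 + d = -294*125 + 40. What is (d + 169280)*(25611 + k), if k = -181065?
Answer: -20608070418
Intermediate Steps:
d = -36713 (d = -3 + (-294*125 + 40) = -3 + (-36750 + 40) = -3 - 36710 = -36713)
(d + 169280)*(25611 + k) = (-36713 + 169280)*(25611 - 181065) = 132567*(-155454) = -20608070418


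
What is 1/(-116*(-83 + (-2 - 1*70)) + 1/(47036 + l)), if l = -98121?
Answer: 51085/918508299 ≈ 5.5617e-5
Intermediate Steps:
1/(-116*(-83 + (-2 - 1*70)) + 1/(47036 + l)) = 1/(-116*(-83 + (-2 - 1*70)) + 1/(47036 - 98121)) = 1/(-116*(-83 + (-2 - 70)) + 1/(-51085)) = 1/(-116*(-83 - 72) - 1/51085) = 1/(-116*(-155) - 1/51085) = 1/(17980 - 1/51085) = 1/(918508299/51085) = 51085/918508299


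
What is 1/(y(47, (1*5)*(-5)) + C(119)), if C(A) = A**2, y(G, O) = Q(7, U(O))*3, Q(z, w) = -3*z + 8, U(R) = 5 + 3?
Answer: 1/14122 ≈ 7.0811e-5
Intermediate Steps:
U(R) = 8
Q(z, w) = 8 - 3*z
y(G, O) = -39 (y(G, O) = (8 - 3*7)*3 = (8 - 21)*3 = -13*3 = -39)
1/(y(47, (1*5)*(-5)) + C(119)) = 1/(-39 + 119**2) = 1/(-39 + 14161) = 1/14122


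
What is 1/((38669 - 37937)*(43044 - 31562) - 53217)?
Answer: 1/8351607 ≈ 1.1974e-7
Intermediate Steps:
1/((38669 - 37937)*(43044 - 31562) - 53217) = 1/(732*11482 - 53217) = 1/(8404824 - 53217) = 1/8351607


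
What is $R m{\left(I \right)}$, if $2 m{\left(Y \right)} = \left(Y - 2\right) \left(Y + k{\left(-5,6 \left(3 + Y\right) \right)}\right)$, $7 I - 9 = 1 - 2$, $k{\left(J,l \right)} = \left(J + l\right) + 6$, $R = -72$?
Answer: $\frac{5832}{7} \approx 833.14$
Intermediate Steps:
$k{\left(J,l \right)} = 6 + J + l$
$I = \frac{8}{7}$ ($I = \frac{9}{7} + \frac{1 - 2}{7} = \frac{9}{7} + \frac{1}{7} \left(-1\right) = \frac{9}{7} - \frac{1}{7} = \frac{8}{7} \approx 1.1429$)
$m{\left(Y \right)} = \frac{\left(-2 + Y\right) \left(19 + 7 Y\right)}{2}$ ($m{\left(Y \right)} = \frac{\left(Y - 2\right) \left(Y + \left(6 - 5 + 6 \left(3 + Y\right)\right)\right)}{2} = \frac{\left(-2 + Y\right) \left(Y + \left(6 - 5 + \left(18 + 6 Y\right)\right)\right)}{2} = \frac{\left(-2 + Y\right) \left(Y + \left(19 + 6 Y\right)\right)}{2} = \frac{\left(-2 + Y\right) \left(19 + 7 Y\right)}{2}$)
$R m{\left(I \right)} = - 72 \left(-19 + \frac{5}{2} \cdot \frac{8}{7} + \frac{7 \left(\frac{8}{7}\right)^{2}}{2}\right) = - 72 \left(-19 + \frac{20}{7} + \frac{7}{2} \cdot \frac{64}{49}\right) = - 72 \left(-19 + \frac{20}{7} + \frac{32}{7}\right) = \left(-72\right) \left(- \frac{81}{7}\right) = \frac{5832}{7}$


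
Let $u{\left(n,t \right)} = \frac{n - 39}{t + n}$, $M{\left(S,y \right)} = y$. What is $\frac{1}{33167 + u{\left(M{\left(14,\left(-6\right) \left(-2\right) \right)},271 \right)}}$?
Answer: $\frac{283}{9386234} \approx 3.0151 \cdot 10^{-5}$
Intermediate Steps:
$u{\left(n,t \right)} = \frac{-39 + n}{n + t}$
$\frac{1}{33167 + u{\left(M{\left(14,\left(-6\right) \left(-2\right) \right)},271 \right)}} = \frac{1}{33167 + \frac{-39 - -12}{\left(-6\right) \left(-2\right) + 271}} = \frac{1}{33167 + \frac{-39 + 12}{12 + 271}} = \frac{1}{33167 + \frac{1}{283} \left(-27\right)} = \frac{1}{33167 - \frac{27}{283}} = \frac{1}{\frac{9386234}{283}} = \frac{283}{9386234}$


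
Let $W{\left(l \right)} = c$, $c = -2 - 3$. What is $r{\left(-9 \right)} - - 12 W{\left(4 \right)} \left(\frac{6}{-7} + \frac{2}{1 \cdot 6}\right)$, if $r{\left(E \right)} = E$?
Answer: $\frac{157}{7} \approx 22.429$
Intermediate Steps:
$c = -5$
$W{\left(l \right)} = -5$
$r{\left(-9 \right)} - - 12 W{\left(4 \right)} \left(\frac{6}{-7} + \frac{2}{1 \cdot 6}\right) = -9 - \left(-12\right) \left(-5\right) \left(\frac{6}{-7} + \frac{2}{1 \cdot 6}\right) = -9 - 60 \left(6 \left(- \frac{1}{7}\right) + \frac{2}{6}\right) = -9 - 60 \left(- \frac{6}{7} + 2 \cdot \frac{1}{6}\right) = -9 - 60 \left(- \frac{6}{7} + \frac{1}{3}\right) = -9 - 60 \left(- \frac{11}{21}\right) = -9 - - \frac{220}{7} = -9 + \frac{220}{7} = \frac{157}{7}$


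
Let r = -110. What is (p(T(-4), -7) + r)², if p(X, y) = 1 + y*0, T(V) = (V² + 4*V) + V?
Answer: 11881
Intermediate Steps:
T(V) = V² + 5*V
p(X, y) = 1 (p(X, y) = 1 + 0 = 1)
(p(T(-4), -7) + r)² = (1 - 110)² = (-109)² = 11881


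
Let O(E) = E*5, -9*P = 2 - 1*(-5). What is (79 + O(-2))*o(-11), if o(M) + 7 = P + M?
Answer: -3887/3 ≈ -1295.7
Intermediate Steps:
P = -7/9 (P = -(2 - 1*(-5))/9 = -(2 + 5)/9 = -⅑*7 = -7/9 ≈ -0.77778)
o(M) = -70/9 + M (o(M) = -7 + (-7/9 + M) = -70/9 + M)
O(E) = 5*E
(79 + O(-2))*o(-11) = (79 + 5*(-2))*(-70/9 - 11) = (79 - 10)*(-169/9) = 69*(-169/9) = -3887/3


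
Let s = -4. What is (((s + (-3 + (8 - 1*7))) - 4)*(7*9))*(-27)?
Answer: 17010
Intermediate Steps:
(((s + (-3 + (8 - 1*7))) - 4)*(7*9))*(-27) = (((-4 + (-3 + (8 - 1*7))) - 4)*(7*9))*(-27) = (((-4 + (-3 + (8 - 7))) - 4)*63)*(-27) = (((-4 + (-3 + 1)) - 4)*63)*(-27) = (((-4 - 2) - 4)*63)*(-27) = ((-6 - 4)*63)*(-27) = -10*63*(-27) = -630*(-27) = 17010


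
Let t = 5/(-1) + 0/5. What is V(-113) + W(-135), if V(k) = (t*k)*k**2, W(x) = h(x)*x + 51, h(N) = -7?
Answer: 7215481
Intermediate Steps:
t = -5 (t = 5*(-1) + 0*(1/5) = -5 + 0 = -5)
W(x) = 51 - 7*x (W(x) = -7*x + 51 = 51 - 7*x)
V(k) = -5*k**3 (V(k) = (-5*k)*k**2 = -5*k**3)
V(-113) + W(-135) = -5*(-113)**3 + (51 - 7*(-135)) = -5*(-1442897) + (51 + 945) = 7214485 + 996 = 7215481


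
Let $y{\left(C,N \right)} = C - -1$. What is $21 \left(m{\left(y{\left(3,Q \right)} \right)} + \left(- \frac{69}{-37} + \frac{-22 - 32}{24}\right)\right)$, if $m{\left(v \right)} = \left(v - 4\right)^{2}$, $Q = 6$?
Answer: $- \frac{1197}{148} \approx -8.0878$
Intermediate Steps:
$y{\left(C,N \right)} = 1 + C$ ($y{\left(C,N \right)} = C + 1 = 1 + C$)
$m{\left(v \right)} = \left(-4 + v\right)^{2}$
$21 \left(m{\left(y{\left(3,Q \right)} \right)} + \left(- \frac{69}{-37} + \frac{-22 - 32}{24}\right)\right) = 21 \left(\left(-4 + \left(1 + 3\right)\right)^{2} + \left(- \frac{69}{-37} + \frac{-22 - 32}{24}\right)\right) = 21 \left(\left(-4 + 4\right)^{2} - \frac{57}{148}\right) = 21 \left(0^{2} + \left(\frac{69}{37} - \frac{9}{4}\right)\right) = 21 \left(0 - \frac{57}{148}\right) = 21 \left(- \frac{57}{148}\right) = - \frac{1197}{148}$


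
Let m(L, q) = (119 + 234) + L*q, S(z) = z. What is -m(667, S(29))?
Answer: -19696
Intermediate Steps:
m(L, q) = 353 + L*q
-m(667, S(29)) = -(353 + 667*29) = -(353 + 19343) = -1*19696 = -19696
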